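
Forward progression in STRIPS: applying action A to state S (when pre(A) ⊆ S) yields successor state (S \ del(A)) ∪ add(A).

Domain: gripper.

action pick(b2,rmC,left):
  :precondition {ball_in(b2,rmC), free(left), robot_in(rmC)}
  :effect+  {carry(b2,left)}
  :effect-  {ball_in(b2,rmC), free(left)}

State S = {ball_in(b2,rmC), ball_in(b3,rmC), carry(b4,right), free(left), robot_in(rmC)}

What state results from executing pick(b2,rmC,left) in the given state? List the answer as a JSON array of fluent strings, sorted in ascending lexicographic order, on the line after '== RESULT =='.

Progress:
  pre ⊆ S: {ball_in(b2,rmC), free(left), robot_in(rmC)} ⊆ S  — applicable
  S \ del = {ball_in(b3,rmC), carry(b4,right), robot_in(rmC)}
  ∪ add   = {ball_in(b3,rmC), carry(b2,left), carry(b4,right), robot_in(rmC)}

== RESULT ==
["ball_in(b3,rmC)", "carry(b2,left)", "carry(b4,right)", "robot_in(rmC)"]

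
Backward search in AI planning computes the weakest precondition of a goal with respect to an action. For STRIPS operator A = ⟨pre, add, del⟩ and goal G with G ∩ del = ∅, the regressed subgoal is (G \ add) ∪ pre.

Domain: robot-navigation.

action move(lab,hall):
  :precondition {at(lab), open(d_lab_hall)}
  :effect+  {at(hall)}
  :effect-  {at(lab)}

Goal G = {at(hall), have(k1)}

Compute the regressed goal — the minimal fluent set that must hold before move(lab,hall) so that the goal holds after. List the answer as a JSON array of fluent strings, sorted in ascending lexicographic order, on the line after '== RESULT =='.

Compute (G \ add) ∪ pre:
  G ∩ del = {}  (empty — regression defined)
  G \ add = {at(hall), have(k1)} \ {at(hall)} = {have(k1)}
  ∪ pre   = {have(k1)} ∪ {at(lab), open(d_lab_hall)}
          = {at(lab), have(k1), open(d_lab_hall)}

== RESULT ==
["at(lab)", "have(k1)", "open(d_lab_hall)"]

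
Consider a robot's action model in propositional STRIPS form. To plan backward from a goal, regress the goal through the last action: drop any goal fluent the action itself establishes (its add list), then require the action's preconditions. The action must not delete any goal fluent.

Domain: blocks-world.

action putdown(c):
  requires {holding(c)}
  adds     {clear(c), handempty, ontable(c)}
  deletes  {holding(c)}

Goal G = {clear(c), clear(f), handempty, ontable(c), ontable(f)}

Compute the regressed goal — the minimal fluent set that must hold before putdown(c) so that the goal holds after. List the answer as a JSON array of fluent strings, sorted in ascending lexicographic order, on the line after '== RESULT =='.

Compute (G \ add) ∪ pre:
  G ∩ del = {}  (empty — regression defined)
  G \ add = {clear(c), clear(f), handempty, ontable(c), ontable(f)} \ {clear(c), handempty, ontable(c)} = {clear(f), ontable(f)}
  ∪ pre   = {clear(f), ontable(f)} ∪ {holding(c)}
          = {clear(f), holding(c), ontable(f)}

== RESULT ==
["clear(f)", "holding(c)", "ontable(f)"]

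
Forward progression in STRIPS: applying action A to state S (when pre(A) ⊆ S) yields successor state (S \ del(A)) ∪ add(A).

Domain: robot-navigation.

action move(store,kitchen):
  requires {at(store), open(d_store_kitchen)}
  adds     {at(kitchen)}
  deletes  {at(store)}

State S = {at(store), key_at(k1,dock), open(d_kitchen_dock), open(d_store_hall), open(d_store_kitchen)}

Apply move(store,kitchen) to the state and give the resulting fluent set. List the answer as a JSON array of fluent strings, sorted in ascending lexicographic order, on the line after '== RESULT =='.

Progress:
  pre ⊆ S: {at(store), open(d_store_kitchen)} ⊆ S  — applicable
  S \ del = {key_at(k1,dock), open(d_kitchen_dock), open(d_store_hall), open(d_store_kitchen)}
  ∪ add   = {at(kitchen), key_at(k1,dock), open(d_kitchen_dock), open(d_store_hall), open(d_store_kitchen)}

== RESULT ==
["at(kitchen)", "key_at(k1,dock)", "open(d_kitchen_dock)", "open(d_store_hall)", "open(d_store_kitchen)"]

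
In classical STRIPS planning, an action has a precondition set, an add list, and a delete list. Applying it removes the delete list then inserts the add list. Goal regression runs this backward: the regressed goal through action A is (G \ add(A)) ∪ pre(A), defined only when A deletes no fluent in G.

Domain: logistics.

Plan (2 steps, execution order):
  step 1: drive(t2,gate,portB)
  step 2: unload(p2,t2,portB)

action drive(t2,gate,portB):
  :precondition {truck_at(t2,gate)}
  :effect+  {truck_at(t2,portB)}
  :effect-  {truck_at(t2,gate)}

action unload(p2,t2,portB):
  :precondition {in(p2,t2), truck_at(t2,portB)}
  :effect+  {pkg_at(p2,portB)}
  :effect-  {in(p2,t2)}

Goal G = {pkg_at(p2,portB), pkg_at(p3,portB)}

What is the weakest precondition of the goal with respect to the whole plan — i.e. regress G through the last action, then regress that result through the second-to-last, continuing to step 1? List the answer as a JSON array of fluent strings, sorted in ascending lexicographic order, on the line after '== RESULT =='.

Regress step by step:
  through step 2 (unload(p2,t2,portB)): drop {pkg_at(p2,portB)}, keep {pkg_at(p3,portB)}, require {in(p2,t2), truck_at(t2,portB)}
    → {in(p2,t2), pkg_at(p3,portB), truck_at(t2,portB)}
  through step 1 (drive(t2,gate,portB)): drop {truck_at(t2,portB)}, keep {in(p2,t2), pkg_at(p3,portB)}, require {truck_at(t2,gate)}
    → {in(p2,t2), pkg_at(p3,portB), truck_at(t2,gate)}

== RESULT ==
["in(p2,t2)", "pkg_at(p3,portB)", "truck_at(t2,gate)"]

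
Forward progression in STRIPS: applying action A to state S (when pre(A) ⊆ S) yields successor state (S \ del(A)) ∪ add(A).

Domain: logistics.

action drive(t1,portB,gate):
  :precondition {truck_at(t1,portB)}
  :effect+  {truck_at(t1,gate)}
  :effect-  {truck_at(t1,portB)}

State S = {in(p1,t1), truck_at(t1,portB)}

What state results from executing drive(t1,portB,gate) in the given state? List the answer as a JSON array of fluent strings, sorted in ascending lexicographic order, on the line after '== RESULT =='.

Compute (S \ del) ∪ add:
  pre ⊆ S: {truck_at(t1,portB)} ⊆ S  — applicable
  S \ del = {in(p1,t1)}
  ∪ add   = {in(p1,t1), truck_at(t1,gate)}

== RESULT ==
["in(p1,t1)", "truck_at(t1,gate)"]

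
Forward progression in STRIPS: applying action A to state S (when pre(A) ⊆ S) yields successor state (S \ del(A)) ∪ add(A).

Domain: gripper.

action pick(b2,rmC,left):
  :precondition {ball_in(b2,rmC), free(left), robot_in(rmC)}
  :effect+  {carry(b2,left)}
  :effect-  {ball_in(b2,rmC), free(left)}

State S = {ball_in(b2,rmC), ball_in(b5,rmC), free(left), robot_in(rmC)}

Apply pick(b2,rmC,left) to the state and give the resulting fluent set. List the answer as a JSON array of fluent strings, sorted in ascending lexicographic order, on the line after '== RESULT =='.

Progress:
  pre ⊆ S: {ball_in(b2,rmC), free(left), robot_in(rmC)} ⊆ S  — applicable
  S \ del = {ball_in(b5,rmC), robot_in(rmC)}
  ∪ add   = {ball_in(b5,rmC), carry(b2,left), robot_in(rmC)}

== RESULT ==
["ball_in(b5,rmC)", "carry(b2,left)", "robot_in(rmC)"]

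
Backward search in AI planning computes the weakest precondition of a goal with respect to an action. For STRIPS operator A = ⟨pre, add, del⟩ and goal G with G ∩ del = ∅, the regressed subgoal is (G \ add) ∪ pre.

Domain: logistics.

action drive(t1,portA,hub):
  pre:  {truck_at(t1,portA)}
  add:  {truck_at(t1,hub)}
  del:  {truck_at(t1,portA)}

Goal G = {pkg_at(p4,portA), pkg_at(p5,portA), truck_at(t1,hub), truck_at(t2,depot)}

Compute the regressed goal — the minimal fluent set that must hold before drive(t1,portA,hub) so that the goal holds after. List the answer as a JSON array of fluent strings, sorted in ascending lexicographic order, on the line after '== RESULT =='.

Regress:
  G ∩ del = {}  (empty — regression defined)
  G \ add = {pkg_at(p4,portA), pkg_at(p5,portA), truck_at(t1,hub), truck_at(t2,depot)} \ {truck_at(t1,hub)} = {pkg_at(p4,portA), pkg_at(p5,portA), truck_at(t2,depot)}
  ∪ pre   = {pkg_at(p4,portA), pkg_at(p5,portA), truck_at(t2,depot)} ∪ {truck_at(t1,portA)}
          = {pkg_at(p4,portA), pkg_at(p5,portA), truck_at(t1,portA), truck_at(t2,depot)}

== RESULT ==
["pkg_at(p4,portA)", "pkg_at(p5,portA)", "truck_at(t1,portA)", "truck_at(t2,depot)"]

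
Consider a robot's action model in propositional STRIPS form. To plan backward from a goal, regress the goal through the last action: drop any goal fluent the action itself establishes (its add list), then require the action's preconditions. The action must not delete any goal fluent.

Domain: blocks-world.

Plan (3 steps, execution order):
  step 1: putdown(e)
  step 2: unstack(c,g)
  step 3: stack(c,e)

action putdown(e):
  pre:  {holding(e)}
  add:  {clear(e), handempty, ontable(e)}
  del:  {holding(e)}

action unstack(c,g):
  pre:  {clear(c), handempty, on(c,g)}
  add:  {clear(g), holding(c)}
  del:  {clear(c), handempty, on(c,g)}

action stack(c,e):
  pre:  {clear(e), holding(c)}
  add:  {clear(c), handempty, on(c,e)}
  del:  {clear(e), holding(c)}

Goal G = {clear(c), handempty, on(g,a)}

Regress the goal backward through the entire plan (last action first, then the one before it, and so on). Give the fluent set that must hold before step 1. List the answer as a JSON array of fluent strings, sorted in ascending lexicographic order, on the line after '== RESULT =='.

Regress step by step:
  through step 3 (stack(c,e)): drop {clear(c), handempty}, keep {on(g,a)}, require {clear(e), holding(c)}
    → {clear(e), holding(c), on(g,a)}
  through step 2 (unstack(c,g)): drop {holding(c)}, keep {clear(e), on(g,a)}, require {clear(c), handempty, on(c,g)}
    → {clear(c), clear(e), handempty, on(c,g), on(g,a)}
  through step 1 (putdown(e)): drop {clear(e), handempty}, keep {clear(c), on(c,g), on(g,a)}, require {holding(e)}
    → {clear(c), holding(e), on(c,g), on(g,a)}

== RESULT ==
["clear(c)", "holding(e)", "on(c,g)", "on(g,a)"]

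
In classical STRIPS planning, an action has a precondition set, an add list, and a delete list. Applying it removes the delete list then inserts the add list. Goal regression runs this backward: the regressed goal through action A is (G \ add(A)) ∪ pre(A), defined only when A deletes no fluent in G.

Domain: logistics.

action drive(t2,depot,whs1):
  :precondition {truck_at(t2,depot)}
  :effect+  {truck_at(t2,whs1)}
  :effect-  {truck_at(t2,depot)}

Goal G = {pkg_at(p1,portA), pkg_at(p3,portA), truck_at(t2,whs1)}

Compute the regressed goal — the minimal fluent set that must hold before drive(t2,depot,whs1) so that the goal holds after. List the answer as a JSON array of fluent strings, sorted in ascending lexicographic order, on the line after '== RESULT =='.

Compute (G \ add) ∪ pre:
  G ∩ del = {}  (empty — regression defined)
  G \ add = {pkg_at(p1,portA), pkg_at(p3,portA), truck_at(t2,whs1)} \ {truck_at(t2,whs1)} = {pkg_at(p1,portA), pkg_at(p3,portA)}
  ∪ pre   = {pkg_at(p1,portA), pkg_at(p3,portA)} ∪ {truck_at(t2,depot)}
          = {pkg_at(p1,portA), pkg_at(p3,portA), truck_at(t2,depot)}

== RESULT ==
["pkg_at(p1,portA)", "pkg_at(p3,portA)", "truck_at(t2,depot)"]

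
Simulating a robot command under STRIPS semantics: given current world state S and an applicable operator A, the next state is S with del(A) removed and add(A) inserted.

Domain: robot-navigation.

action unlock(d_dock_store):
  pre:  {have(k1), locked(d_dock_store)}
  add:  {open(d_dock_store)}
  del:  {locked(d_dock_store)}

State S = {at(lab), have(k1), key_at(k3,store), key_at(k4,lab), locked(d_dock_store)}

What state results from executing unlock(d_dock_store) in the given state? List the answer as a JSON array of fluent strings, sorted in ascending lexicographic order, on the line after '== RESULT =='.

Progress:
  pre ⊆ S: {have(k1), locked(d_dock_store)} ⊆ S  — applicable
  S \ del = {at(lab), have(k1), key_at(k3,store), key_at(k4,lab)}
  ∪ add   = {at(lab), have(k1), key_at(k3,store), key_at(k4,lab), open(d_dock_store)}

== RESULT ==
["at(lab)", "have(k1)", "key_at(k3,store)", "key_at(k4,lab)", "open(d_dock_store)"]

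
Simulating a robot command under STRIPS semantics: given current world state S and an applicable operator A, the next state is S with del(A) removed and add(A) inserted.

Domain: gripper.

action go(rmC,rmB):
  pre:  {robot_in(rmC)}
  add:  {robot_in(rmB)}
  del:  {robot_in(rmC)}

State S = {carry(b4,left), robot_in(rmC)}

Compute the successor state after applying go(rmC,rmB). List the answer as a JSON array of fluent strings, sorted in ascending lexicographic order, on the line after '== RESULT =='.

Progress:
  pre ⊆ S: {robot_in(rmC)} ⊆ S  — applicable
  S \ del = {carry(b4,left)}
  ∪ add   = {carry(b4,left), robot_in(rmB)}

== RESULT ==
["carry(b4,left)", "robot_in(rmB)"]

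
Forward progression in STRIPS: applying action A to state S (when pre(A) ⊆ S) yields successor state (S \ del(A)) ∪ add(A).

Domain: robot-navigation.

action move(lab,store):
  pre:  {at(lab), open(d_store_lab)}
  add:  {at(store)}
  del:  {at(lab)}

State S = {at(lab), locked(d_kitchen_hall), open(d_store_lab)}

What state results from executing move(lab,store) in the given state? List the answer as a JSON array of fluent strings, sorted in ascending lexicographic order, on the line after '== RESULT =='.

Compute (S \ del) ∪ add:
  pre ⊆ S: {at(lab), open(d_store_lab)} ⊆ S  — applicable
  S \ del = {locked(d_kitchen_hall), open(d_store_lab)}
  ∪ add   = {at(store), locked(d_kitchen_hall), open(d_store_lab)}

== RESULT ==
["at(store)", "locked(d_kitchen_hall)", "open(d_store_lab)"]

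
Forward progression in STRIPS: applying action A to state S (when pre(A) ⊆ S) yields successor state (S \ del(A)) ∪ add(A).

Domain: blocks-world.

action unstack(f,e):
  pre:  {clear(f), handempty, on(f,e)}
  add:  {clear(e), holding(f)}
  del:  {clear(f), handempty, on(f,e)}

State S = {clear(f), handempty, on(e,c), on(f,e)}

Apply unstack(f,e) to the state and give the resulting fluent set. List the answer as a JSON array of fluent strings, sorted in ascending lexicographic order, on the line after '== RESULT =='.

Progress:
  pre ⊆ S: {clear(f), handempty, on(f,e)} ⊆ S  — applicable
  S \ del = {on(e,c)}
  ∪ add   = {clear(e), holding(f), on(e,c)}

== RESULT ==
["clear(e)", "holding(f)", "on(e,c)"]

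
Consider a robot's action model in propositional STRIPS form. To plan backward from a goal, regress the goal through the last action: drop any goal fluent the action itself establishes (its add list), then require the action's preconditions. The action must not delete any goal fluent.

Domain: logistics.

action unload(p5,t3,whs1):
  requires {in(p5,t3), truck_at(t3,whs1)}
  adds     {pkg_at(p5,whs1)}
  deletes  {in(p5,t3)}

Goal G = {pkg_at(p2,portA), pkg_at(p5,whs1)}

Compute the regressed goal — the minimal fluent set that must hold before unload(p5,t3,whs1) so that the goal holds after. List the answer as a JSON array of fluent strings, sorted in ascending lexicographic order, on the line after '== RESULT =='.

Regress:
  G ∩ del = {}  (empty — regression defined)
  G \ add = {pkg_at(p2,portA), pkg_at(p5,whs1)} \ {pkg_at(p5,whs1)} = {pkg_at(p2,portA)}
  ∪ pre   = {pkg_at(p2,portA)} ∪ {in(p5,t3), truck_at(t3,whs1)}
          = {in(p5,t3), pkg_at(p2,portA), truck_at(t3,whs1)}

== RESULT ==
["in(p5,t3)", "pkg_at(p2,portA)", "truck_at(t3,whs1)"]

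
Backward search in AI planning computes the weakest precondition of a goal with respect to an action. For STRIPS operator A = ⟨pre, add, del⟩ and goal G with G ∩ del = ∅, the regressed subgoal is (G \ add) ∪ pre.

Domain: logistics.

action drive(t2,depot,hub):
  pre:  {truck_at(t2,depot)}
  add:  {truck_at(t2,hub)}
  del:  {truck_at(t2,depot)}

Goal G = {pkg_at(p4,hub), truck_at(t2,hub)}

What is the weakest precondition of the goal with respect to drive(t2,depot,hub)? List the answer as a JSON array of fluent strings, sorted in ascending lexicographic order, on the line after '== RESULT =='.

Regress:
  G ∩ del = {}  (empty — regression defined)
  G \ add = {pkg_at(p4,hub), truck_at(t2,hub)} \ {truck_at(t2,hub)} = {pkg_at(p4,hub)}
  ∪ pre   = {pkg_at(p4,hub)} ∪ {truck_at(t2,depot)}
          = {pkg_at(p4,hub), truck_at(t2,depot)}

== RESULT ==
["pkg_at(p4,hub)", "truck_at(t2,depot)"]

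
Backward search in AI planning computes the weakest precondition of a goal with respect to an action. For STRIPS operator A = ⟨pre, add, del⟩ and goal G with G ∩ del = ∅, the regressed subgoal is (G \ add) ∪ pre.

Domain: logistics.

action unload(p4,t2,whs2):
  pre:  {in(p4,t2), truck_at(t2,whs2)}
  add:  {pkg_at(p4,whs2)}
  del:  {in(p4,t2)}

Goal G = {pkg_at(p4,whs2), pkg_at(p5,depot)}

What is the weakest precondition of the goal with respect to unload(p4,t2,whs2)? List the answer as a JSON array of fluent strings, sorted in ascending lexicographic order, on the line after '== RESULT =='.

Compute (G \ add) ∪ pre:
  G ∩ del = {}  (empty — regression defined)
  G \ add = {pkg_at(p4,whs2), pkg_at(p5,depot)} \ {pkg_at(p4,whs2)} = {pkg_at(p5,depot)}
  ∪ pre   = {pkg_at(p5,depot)} ∪ {in(p4,t2), truck_at(t2,whs2)}
          = {in(p4,t2), pkg_at(p5,depot), truck_at(t2,whs2)}

== RESULT ==
["in(p4,t2)", "pkg_at(p5,depot)", "truck_at(t2,whs2)"]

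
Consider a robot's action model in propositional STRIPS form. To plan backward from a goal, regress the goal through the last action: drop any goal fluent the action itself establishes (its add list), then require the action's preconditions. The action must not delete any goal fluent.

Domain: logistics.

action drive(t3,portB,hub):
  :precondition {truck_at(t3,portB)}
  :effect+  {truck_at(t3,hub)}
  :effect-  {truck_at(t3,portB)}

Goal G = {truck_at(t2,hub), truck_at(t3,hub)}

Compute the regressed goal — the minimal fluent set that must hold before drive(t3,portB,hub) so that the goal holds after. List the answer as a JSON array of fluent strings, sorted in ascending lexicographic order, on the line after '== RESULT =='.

Regress:
  G ∩ del = {}  (empty — regression defined)
  G \ add = {truck_at(t2,hub), truck_at(t3,hub)} \ {truck_at(t3,hub)} = {truck_at(t2,hub)}
  ∪ pre   = {truck_at(t2,hub)} ∪ {truck_at(t3,portB)}
          = {truck_at(t2,hub), truck_at(t3,portB)}

== RESULT ==
["truck_at(t2,hub)", "truck_at(t3,portB)"]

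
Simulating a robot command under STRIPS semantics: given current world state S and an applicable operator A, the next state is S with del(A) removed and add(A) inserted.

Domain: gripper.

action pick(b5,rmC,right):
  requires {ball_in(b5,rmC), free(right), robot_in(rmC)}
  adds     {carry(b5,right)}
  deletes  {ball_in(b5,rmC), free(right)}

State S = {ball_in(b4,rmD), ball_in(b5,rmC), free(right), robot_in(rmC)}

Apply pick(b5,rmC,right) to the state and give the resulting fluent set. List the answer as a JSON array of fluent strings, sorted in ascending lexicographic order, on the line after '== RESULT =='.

Progress:
  pre ⊆ S: {ball_in(b5,rmC), free(right), robot_in(rmC)} ⊆ S  — applicable
  S \ del = {ball_in(b4,rmD), robot_in(rmC)}
  ∪ add   = {ball_in(b4,rmD), carry(b5,right), robot_in(rmC)}

== RESULT ==
["ball_in(b4,rmD)", "carry(b5,right)", "robot_in(rmC)"]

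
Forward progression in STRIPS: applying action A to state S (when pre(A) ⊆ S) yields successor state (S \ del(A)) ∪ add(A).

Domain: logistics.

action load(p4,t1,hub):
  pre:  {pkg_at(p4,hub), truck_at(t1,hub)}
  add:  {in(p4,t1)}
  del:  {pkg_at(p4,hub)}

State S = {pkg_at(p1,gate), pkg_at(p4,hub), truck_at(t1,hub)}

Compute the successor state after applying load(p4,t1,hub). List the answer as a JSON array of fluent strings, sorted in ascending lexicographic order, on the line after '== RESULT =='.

Progress:
  pre ⊆ S: {pkg_at(p4,hub), truck_at(t1,hub)} ⊆ S  — applicable
  S \ del = {pkg_at(p1,gate), truck_at(t1,hub)}
  ∪ add   = {in(p4,t1), pkg_at(p1,gate), truck_at(t1,hub)}

== RESULT ==
["in(p4,t1)", "pkg_at(p1,gate)", "truck_at(t1,hub)"]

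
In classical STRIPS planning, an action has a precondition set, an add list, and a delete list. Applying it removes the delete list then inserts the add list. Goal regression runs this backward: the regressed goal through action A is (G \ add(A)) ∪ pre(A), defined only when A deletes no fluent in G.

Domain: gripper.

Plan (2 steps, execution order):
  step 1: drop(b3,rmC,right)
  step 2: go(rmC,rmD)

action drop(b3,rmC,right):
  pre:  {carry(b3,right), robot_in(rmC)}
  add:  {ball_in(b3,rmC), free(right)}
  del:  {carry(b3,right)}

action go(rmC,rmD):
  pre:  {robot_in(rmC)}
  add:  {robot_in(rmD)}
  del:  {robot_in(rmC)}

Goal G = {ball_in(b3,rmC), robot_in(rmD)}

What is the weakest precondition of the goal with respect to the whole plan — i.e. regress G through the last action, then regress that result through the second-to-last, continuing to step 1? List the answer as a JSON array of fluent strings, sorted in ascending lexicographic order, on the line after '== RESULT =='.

Work backward from the goal:
  through step 2 (go(rmC,rmD)): drop {robot_in(rmD)}, keep {ball_in(b3,rmC)}, require {robot_in(rmC)}
    → {ball_in(b3,rmC), robot_in(rmC)}
  through step 1 (drop(b3,rmC,right)): drop {ball_in(b3,rmC)}, keep {robot_in(rmC)}, require {carry(b3,right), robot_in(rmC)}
    → {carry(b3,right), robot_in(rmC)}

== RESULT ==
["carry(b3,right)", "robot_in(rmC)"]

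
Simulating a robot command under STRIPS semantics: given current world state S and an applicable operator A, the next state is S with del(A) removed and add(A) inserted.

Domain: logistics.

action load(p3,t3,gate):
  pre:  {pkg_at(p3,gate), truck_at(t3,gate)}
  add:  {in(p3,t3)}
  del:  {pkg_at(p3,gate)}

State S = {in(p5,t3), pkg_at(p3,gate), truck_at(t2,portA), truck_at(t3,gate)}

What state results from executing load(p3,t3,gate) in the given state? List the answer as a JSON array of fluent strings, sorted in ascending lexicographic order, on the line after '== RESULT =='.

Compute (S \ del) ∪ add:
  pre ⊆ S: {pkg_at(p3,gate), truck_at(t3,gate)} ⊆ S  — applicable
  S \ del = {in(p5,t3), truck_at(t2,portA), truck_at(t3,gate)}
  ∪ add   = {in(p3,t3), in(p5,t3), truck_at(t2,portA), truck_at(t3,gate)}

== RESULT ==
["in(p3,t3)", "in(p5,t3)", "truck_at(t2,portA)", "truck_at(t3,gate)"]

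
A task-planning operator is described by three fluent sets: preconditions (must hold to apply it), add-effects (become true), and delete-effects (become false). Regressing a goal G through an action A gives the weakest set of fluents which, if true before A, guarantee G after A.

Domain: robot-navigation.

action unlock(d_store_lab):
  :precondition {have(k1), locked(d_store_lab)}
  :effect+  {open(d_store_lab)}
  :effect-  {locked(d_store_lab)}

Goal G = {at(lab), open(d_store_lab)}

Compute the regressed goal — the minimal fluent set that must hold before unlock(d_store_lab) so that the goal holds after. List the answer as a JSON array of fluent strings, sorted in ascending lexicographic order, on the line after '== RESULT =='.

Compute (G \ add) ∪ pre:
  G ∩ del = {}  (empty — regression defined)
  G \ add = {at(lab), open(d_store_lab)} \ {open(d_store_lab)} = {at(lab)}
  ∪ pre   = {at(lab)} ∪ {have(k1), locked(d_store_lab)}
          = {at(lab), have(k1), locked(d_store_lab)}

== RESULT ==
["at(lab)", "have(k1)", "locked(d_store_lab)"]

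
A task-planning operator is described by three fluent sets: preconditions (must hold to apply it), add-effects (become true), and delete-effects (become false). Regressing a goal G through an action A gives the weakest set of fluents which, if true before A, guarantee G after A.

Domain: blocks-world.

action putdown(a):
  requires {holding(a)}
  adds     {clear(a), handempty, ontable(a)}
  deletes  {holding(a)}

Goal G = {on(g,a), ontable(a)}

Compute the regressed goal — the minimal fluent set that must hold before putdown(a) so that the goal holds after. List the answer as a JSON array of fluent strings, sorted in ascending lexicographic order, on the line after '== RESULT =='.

Compute (G \ add) ∪ pre:
  G ∩ del = {}  (empty — regression defined)
  G \ add = {on(g,a), ontable(a)} \ {clear(a), handempty, ontable(a)} = {on(g,a)}
  ∪ pre   = {on(g,a)} ∪ {holding(a)}
          = {holding(a), on(g,a)}

== RESULT ==
["holding(a)", "on(g,a)"]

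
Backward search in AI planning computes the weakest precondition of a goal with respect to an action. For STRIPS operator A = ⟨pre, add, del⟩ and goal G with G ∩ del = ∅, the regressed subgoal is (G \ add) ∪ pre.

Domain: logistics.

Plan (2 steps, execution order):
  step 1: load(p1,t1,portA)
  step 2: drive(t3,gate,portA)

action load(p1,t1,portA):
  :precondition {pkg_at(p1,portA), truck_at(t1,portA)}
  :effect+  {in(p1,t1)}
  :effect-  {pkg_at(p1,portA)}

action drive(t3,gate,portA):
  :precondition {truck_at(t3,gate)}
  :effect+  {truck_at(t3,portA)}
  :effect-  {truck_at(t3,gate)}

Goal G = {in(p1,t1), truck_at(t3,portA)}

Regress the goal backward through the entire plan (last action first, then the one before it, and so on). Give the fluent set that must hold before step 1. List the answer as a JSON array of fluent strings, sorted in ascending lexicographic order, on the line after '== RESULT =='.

Regress step by step:
  through step 2 (drive(t3,gate,portA)): drop {truck_at(t3,portA)}, keep {in(p1,t1)}, require {truck_at(t3,gate)}
    → {in(p1,t1), truck_at(t3,gate)}
  through step 1 (load(p1,t1,portA)): drop {in(p1,t1)}, keep {truck_at(t3,gate)}, require {pkg_at(p1,portA), truck_at(t1,portA)}
    → {pkg_at(p1,portA), truck_at(t1,portA), truck_at(t3,gate)}

== RESULT ==
["pkg_at(p1,portA)", "truck_at(t1,portA)", "truck_at(t3,gate)"]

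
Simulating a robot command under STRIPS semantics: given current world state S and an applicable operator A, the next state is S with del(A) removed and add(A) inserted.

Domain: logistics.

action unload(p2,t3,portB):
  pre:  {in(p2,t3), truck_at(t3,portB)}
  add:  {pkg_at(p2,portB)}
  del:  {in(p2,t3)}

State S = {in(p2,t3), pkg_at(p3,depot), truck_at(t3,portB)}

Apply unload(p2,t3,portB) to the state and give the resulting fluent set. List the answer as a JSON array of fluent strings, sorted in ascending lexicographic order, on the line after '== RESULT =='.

Compute (S \ del) ∪ add:
  pre ⊆ S: {in(p2,t3), truck_at(t3,portB)} ⊆ S  — applicable
  S \ del = {pkg_at(p3,depot), truck_at(t3,portB)}
  ∪ add   = {pkg_at(p2,portB), pkg_at(p3,depot), truck_at(t3,portB)}

== RESULT ==
["pkg_at(p2,portB)", "pkg_at(p3,depot)", "truck_at(t3,portB)"]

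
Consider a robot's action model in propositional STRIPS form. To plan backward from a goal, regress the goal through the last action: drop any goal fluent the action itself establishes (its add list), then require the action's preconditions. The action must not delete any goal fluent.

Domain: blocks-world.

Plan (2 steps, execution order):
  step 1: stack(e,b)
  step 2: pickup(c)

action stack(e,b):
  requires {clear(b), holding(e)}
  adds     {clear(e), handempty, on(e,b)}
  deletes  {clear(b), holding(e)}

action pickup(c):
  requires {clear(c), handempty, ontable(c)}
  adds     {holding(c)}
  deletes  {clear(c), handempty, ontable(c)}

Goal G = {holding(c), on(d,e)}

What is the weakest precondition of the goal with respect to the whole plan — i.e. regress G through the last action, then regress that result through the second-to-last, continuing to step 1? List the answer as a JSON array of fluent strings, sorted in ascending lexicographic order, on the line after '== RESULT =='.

Regress step by step:
  through step 2 (pickup(c)): drop {holding(c)}, keep {on(d,e)}, require {clear(c), handempty, ontable(c)}
    → {clear(c), handempty, on(d,e), ontable(c)}
  through step 1 (stack(e,b)): drop {handempty}, keep {clear(c), on(d,e), ontable(c)}, require {clear(b), holding(e)}
    → {clear(b), clear(c), holding(e), on(d,e), ontable(c)}

== RESULT ==
["clear(b)", "clear(c)", "holding(e)", "on(d,e)", "ontable(c)"]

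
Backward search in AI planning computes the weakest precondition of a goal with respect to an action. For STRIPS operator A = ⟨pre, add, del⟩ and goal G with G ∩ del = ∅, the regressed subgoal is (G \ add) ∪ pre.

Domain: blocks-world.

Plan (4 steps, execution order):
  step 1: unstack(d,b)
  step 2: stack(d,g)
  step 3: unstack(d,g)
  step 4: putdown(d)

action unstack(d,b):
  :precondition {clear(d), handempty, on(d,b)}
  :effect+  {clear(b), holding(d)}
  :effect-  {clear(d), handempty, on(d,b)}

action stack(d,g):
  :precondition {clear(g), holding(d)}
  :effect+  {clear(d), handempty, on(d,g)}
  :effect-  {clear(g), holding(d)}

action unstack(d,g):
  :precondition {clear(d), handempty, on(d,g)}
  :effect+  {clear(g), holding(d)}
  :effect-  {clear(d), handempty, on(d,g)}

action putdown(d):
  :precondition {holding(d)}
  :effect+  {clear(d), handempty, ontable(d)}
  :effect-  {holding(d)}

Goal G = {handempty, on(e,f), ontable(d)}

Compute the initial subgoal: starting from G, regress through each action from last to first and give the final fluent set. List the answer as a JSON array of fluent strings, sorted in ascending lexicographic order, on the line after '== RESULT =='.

Regress step by step:
  through step 4 (putdown(d)): drop {handempty, ontable(d)}, keep {on(e,f)}, require {holding(d)}
    → {holding(d), on(e,f)}
  through step 3 (unstack(d,g)): drop {holding(d)}, keep {on(e,f)}, require {clear(d), handempty, on(d,g)}
    → {clear(d), handempty, on(d,g), on(e,f)}
  through step 2 (stack(d,g)): drop {clear(d), handempty, on(d,g)}, keep {on(e,f)}, require {clear(g), holding(d)}
    → {clear(g), holding(d), on(e,f)}
  through step 1 (unstack(d,b)): drop {holding(d)}, keep {clear(g), on(e,f)}, require {clear(d), handempty, on(d,b)}
    → {clear(d), clear(g), handempty, on(d,b), on(e,f)}

== RESULT ==
["clear(d)", "clear(g)", "handempty", "on(d,b)", "on(e,f)"]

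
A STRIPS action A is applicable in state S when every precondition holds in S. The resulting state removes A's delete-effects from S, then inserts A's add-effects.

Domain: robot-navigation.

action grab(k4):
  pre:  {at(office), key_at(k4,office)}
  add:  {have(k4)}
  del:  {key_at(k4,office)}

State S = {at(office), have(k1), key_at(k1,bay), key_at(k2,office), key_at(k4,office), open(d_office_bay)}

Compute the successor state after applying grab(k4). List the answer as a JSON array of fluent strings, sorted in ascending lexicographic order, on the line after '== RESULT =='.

Compute (S \ del) ∪ add:
  pre ⊆ S: {at(office), key_at(k4,office)} ⊆ S  — applicable
  S \ del = {at(office), have(k1), key_at(k1,bay), key_at(k2,office), open(d_office_bay)}
  ∪ add   = {at(office), have(k1), have(k4), key_at(k1,bay), key_at(k2,office), open(d_office_bay)}

== RESULT ==
["at(office)", "have(k1)", "have(k4)", "key_at(k1,bay)", "key_at(k2,office)", "open(d_office_bay)"]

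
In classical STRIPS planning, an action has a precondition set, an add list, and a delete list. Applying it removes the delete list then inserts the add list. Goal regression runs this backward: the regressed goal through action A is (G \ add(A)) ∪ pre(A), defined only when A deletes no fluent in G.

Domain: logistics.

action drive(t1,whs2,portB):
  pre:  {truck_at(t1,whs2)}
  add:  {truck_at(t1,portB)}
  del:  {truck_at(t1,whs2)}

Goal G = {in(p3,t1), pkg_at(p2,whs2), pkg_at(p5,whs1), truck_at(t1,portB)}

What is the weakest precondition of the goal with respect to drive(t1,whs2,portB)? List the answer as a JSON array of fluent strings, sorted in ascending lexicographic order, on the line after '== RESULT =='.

Regress:
  G ∩ del = {}  (empty — regression defined)
  G \ add = {in(p3,t1), pkg_at(p2,whs2), pkg_at(p5,whs1), truck_at(t1,portB)} \ {truck_at(t1,portB)} = {in(p3,t1), pkg_at(p2,whs2), pkg_at(p5,whs1)}
  ∪ pre   = {in(p3,t1), pkg_at(p2,whs2), pkg_at(p5,whs1)} ∪ {truck_at(t1,whs2)}
          = {in(p3,t1), pkg_at(p2,whs2), pkg_at(p5,whs1), truck_at(t1,whs2)}

== RESULT ==
["in(p3,t1)", "pkg_at(p2,whs2)", "pkg_at(p5,whs1)", "truck_at(t1,whs2)"]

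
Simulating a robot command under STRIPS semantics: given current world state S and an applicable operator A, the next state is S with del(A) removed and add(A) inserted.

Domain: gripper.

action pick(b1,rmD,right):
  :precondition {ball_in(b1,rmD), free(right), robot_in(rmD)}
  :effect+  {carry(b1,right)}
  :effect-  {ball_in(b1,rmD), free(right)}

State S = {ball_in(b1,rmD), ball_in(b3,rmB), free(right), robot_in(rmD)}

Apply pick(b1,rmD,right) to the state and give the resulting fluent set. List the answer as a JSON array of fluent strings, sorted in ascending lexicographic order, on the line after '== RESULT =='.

Compute (S \ del) ∪ add:
  pre ⊆ S: {ball_in(b1,rmD), free(right), robot_in(rmD)} ⊆ S  — applicable
  S \ del = {ball_in(b3,rmB), robot_in(rmD)}
  ∪ add   = {ball_in(b3,rmB), carry(b1,right), robot_in(rmD)}

== RESULT ==
["ball_in(b3,rmB)", "carry(b1,right)", "robot_in(rmD)"]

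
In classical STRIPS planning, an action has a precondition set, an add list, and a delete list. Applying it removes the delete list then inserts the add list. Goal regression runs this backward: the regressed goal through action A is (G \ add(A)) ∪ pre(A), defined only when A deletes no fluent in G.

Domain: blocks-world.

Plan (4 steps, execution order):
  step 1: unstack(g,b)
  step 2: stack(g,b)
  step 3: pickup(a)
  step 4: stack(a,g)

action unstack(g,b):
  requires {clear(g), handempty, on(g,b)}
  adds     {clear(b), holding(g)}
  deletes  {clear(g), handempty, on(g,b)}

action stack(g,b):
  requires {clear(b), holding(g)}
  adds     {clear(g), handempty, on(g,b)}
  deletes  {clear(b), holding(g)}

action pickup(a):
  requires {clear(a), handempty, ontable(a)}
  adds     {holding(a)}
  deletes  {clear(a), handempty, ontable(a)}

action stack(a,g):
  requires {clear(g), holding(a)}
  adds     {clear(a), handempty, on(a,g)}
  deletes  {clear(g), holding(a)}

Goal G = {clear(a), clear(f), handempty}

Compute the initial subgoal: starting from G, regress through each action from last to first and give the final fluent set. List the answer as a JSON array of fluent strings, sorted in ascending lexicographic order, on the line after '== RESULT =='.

Work backward from the goal:
  through step 4 (stack(a,g)): drop {clear(a), handempty}, keep {clear(f)}, require {clear(g), holding(a)}
    → {clear(f), clear(g), holding(a)}
  through step 3 (pickup(a)): drop {holding(a)}, keep {clear(f), clear(g)}, require {clear(a), handempty, ontable(a)}
    → {clear(a), clear(f), clear(g), handempty, ontable(a)}
  through step 2 (stack(g,b)): drop {clear(g), handempty}, keep {clear(a), clear(f), ontable(a)}, require {clear(b), holding(g)}
    → {clear(a), clear(b), clear(f), holding(g), ontable(a)}
  through step 1 (unstack(g,b)): drop {clear(b), holding(g)}, keep {clear(a), clear(f), ontable(a)}, require {clear(g), handempty, on(g,b)}
    → {clear(a), clear(f), clear(g), handempty, on(g,b), ontable(a)}

== RESULT ==
["clear(a)", "clear(f)", "clear(g)", "handempty", "on(g,b)", "ontable(a)"]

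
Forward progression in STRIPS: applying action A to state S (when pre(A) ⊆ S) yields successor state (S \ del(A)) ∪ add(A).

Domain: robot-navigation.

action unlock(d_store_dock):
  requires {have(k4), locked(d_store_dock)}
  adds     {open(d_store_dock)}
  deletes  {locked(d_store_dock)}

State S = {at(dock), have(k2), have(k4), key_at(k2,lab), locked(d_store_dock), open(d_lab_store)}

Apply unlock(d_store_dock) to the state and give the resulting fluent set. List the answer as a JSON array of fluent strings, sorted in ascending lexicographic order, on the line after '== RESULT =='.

Progress:
  pre ⊆ S: {have(k4), locked(d_store_dock)} ⊆ S  — applicable
  S \ del = {at(dock), have(k2), have(k4), key_at(k2,lab), open(d_lab_store)}
  ∪ add   = {at(dock), have(k2), have(k4), key_at(k2,lab), open(d_lab_store), open(d_store_dock)}

== RESULT ==
["at(dock)", "have(k2)", "have(k4)", "key_at(k2,lab)", "open(d_lab_store)", "open(d_store_dock)"]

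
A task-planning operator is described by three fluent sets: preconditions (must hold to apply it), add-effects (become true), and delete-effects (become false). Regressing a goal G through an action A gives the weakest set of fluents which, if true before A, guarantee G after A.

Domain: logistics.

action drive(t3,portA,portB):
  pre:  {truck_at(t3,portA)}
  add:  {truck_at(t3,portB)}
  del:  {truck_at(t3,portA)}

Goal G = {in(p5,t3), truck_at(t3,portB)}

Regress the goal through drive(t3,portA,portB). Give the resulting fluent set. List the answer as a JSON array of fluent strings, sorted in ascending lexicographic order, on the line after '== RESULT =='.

Compute (G \ add) ∪ pre:
  G ∩ del = {}  (empty — regression defined)
  G \ add = {in(p5,t3), truck_at(t3,portB)} \ {truck_at(t3,portB)} = {in(p5,t3)}
  ∪ pre   = {in(p5,t3)} ∪ {truck_at(t3,portA)}
          = {in(p5,t3), truck_at(t3,portA)}

== RESULT ==
["in(p5,t3)", "truck_at(t3,portA)"]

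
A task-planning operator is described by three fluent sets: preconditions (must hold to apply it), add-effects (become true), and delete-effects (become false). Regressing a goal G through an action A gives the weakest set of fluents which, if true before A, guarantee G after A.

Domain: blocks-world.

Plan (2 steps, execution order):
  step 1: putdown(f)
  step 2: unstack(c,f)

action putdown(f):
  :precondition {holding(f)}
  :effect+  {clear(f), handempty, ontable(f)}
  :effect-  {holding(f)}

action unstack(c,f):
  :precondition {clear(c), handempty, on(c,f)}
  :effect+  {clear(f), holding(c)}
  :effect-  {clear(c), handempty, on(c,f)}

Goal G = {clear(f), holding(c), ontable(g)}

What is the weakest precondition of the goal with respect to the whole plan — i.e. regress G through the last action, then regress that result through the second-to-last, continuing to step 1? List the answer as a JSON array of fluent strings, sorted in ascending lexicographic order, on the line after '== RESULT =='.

Work backward from the goal:
  through step 2 (unstack(c,f)): drop {clear(f), holding(c)}, keep {ontable(g)}, require {clear(c), handempty, on(c,f)}
    → {clear(c), handempty, on(c,f), ontable(g)}
  through step 1 (putdown(f)): drop {handempty}, keep {clear(c), on(c,f), ontable(g)}, require {holding(f)}
    → {clear(c), holding(f), on(c,f), ontable(g)}

== RESULT ==
["clear(c)", "holding(f)", "on(c,f)", "ontable(g)"]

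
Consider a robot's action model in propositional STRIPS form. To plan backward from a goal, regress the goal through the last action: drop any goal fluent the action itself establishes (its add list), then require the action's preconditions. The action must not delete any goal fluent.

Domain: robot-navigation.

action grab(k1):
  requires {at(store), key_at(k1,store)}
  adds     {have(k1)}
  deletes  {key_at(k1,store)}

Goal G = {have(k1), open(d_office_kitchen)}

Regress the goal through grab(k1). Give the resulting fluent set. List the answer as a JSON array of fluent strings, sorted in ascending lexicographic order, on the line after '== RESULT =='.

Compute (G \ add) ∪ pre:
  G ∩ del = {}  (empty — regression defined)
  G \ add = {have(k1), open(d_office_kitchen)} \ {have(k1)} = {open(d_office_kitchen)}
  ∪ pre   = {open(d_office_kitchen)} ∪ {at(store), key_at(k1,store)}
          = {at(store), key_at(k1,store), open(d_office_kitchen)}

== RESULT ==
["at(store)", "key_at(k1,store)", "open(d_office_kitchen)"]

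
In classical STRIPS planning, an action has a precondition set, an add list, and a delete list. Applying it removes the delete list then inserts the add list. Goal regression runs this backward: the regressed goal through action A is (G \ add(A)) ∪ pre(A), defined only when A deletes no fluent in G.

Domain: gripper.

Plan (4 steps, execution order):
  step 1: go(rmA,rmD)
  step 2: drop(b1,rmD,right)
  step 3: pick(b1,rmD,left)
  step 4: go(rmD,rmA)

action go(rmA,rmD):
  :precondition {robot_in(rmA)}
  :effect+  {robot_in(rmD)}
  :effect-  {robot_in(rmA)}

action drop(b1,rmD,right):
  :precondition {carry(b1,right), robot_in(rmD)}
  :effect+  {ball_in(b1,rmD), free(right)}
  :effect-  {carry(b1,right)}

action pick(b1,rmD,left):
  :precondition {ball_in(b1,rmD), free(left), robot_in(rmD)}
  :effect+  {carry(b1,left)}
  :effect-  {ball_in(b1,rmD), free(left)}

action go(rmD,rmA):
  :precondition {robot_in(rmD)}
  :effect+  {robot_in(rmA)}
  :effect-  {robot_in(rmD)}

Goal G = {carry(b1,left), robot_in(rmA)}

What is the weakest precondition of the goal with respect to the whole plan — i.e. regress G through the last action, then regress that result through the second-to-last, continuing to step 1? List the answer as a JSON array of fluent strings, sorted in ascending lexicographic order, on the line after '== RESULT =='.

Regress step by step:
  through step 4 (go(rmD,rmA)): drop {robot_in(rmA)}, keep {carry(b1,left)}, require {robot_in(rmD)}
    → {carry(b1,left), robot_in(rmD)}
  through step 3 (pick(b1,rmD,left)): drop {carry(b1,left)}, keep {robot_in(rmD)}, require {ball_in(b1,rmD), free(left), robot_in(rmD)}
    → {ball_in(b1,rmD), free(left), robot_in(rmD)}
  through step 2 (drop(b1,rmD,right)): drop {ball_in(b1,rmD)}, keep {free(left), robot_in(rmD)}, require {carry(b1,right), robot_in(rmD)}
    → {carry(b1,right), free(left), robot_in(rmD)}
  through step 1 (go(rmA,rmD)): drop {robot_in(rmD)}, keep {carry(b1,right), free(left)}, require {robot_in(rmA)}
    → {carry(b1,right), free(left), robot_in(rmA)}

== RESULT ==
["carry(b1,right)", "free(left)", "robot_in(rmA)"]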